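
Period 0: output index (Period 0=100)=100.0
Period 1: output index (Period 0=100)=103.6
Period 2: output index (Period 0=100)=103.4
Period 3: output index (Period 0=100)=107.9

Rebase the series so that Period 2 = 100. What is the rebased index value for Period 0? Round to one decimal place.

Rebased(Period 0) = 100.0 / 103.4 × 100 = 96.7118

96.7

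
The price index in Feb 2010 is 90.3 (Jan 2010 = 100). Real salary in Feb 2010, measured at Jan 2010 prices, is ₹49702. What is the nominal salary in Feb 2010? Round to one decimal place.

Nominal = Real × (Index/100) = 49702 × (90.3/100)
        = 49702 × 0.903 = 44880.9060

44880.9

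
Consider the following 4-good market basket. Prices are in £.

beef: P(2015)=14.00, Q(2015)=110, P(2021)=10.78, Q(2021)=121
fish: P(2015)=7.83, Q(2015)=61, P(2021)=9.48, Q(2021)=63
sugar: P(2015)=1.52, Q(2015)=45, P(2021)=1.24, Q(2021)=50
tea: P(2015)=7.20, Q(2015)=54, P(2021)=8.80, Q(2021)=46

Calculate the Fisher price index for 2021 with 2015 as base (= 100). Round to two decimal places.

Laspeyres component (base-period weights):
ΣP(2021)Q(2015) = 10.78×110 + 9.48×61 + 1.24×45 + 8.80×54 = 1185.8 + 578.28 + 55.8 + 475.2 = 2295.08
ΣP(2015)Q(2015) = 14.00×110 + 7.83×61 + 1.52×45 + 7.20×54 = 1540 + 477.63 + 68.4 + 388.8 = 2474.83
L = 2295.08 / 2474.83 × 100 = 92.7369
Paasche component (current-period weights):
ΣP(2021)Q(2021) = 10.78×121 + 9.48×63 + 1.24×50 + 8.80×46 = 1304.38 + 597.24 + 62 + 404.8 = 2368.42
ΣP(2015)Q(2021) = 14.00×121 + 7.83×63 + 1.52×50 + 7.20×46 = 1694 + 493.29 + 76 + 331.2 = 2594.49
P = 2368.42 / 2594.49 × 100 = 91.2865
Fisher = √(L × P) = √(92.7369 × 91.2865) = 92.0088

92.01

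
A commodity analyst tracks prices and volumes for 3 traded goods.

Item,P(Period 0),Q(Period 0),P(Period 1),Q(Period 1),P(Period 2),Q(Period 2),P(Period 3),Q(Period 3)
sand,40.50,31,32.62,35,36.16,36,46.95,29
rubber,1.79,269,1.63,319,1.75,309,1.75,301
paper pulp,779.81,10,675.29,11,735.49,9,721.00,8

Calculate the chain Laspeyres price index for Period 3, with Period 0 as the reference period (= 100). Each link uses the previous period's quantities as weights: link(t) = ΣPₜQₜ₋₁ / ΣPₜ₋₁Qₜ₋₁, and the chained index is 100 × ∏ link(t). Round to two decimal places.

Link Period 0→Period 1:
ΣP(Period 1)Q(Period 0) = 32.62×31 + 1.63×269 + 675.29×10 = 1011.22 + 438.47 + 6752.9 = 8202.59
ΣP(Period 0)Q(Period 0) = 40.50×31 + 1.79×269 + 779.81×10 = 1255.5 + 481.51 + 7798.1 = 9535.11
link = 8202.59/9535.11 = 0.860251
Link Period 1→Period 2:
ΣP(Period 2)Q(Period 1) = 36.16×35 + 1.75×319 + 735.49×11 = 1265.6 + 558.25 + 8090.39 = 9914.24
ΣP(Period 1)Q(Period 1) = 32.62×35 + 1.63×319 + 675.29×11 = 1141.7 + 519.97 + 7428.19 = 9089.86
link = 9914.24/9089.86 = 1.090692
Link Period 2→Period 3:
ΣP(Period 3)Q(Period 2) = 46.95×36 + 1.75×309 + 721.00×9 = 1690.2 + 540.75 + 6489 = 8719.95
ΣP(Period 2)Q(Period 2) = 36.16×36 + 1.75×309 + 735.49×9 = 1301.76 + 540.75 + 6619.41 = 8461.92
link = 8719.95/8461.92 = 1.030493
Chained index = 100 × 0.860251 × 1.090692 × 1.030493 = 96.6880

96.69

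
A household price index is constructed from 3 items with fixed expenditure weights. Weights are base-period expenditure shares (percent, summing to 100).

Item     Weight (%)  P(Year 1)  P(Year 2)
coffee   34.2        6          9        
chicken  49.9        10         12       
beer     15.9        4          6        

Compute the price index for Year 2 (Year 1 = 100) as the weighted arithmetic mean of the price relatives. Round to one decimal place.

coffee: 34.2 × (9/6) = 34.2 × 1.500000 = 51.3000
chicken: 49.9 × (12/10) = 49.9 × 1.200000 = 59.8800
beer: 15.9 × (6/4) = 15.9 × 1.500000 = 23.8500
Index = Σ wᵢ·(p₁ᵢ/p₀ᵢ) = 51.3000 + 59.8800 + 23.8500 = 135.0300

135.0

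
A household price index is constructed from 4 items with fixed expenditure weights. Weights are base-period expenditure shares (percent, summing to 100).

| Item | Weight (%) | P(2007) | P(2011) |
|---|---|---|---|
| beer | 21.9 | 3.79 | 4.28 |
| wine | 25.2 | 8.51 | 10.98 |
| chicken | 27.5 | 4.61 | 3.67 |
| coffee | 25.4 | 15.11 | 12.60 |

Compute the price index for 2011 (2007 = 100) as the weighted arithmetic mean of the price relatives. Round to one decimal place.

100.3

beer: 21.9 × (4.28/3.79) = 21.9 × 1.129288 = 24.7314
wine: 25.2 × (10.98/8.51) = 25.2 × 1.290247 = 32.5142
chicken: 27.5 × (3.67/4.61) = 27.5 × 0.796095 = 21.8926
coffee: 25.4 × (12.60/15.11) = 25.4 × 0.833885 = 21.1807
Index = Σ wᵢ·(p₁ᵢ/p₀ᵢ) = 24.7314 + 32.5142 + 21.8926 + 21.1807 = 100.3189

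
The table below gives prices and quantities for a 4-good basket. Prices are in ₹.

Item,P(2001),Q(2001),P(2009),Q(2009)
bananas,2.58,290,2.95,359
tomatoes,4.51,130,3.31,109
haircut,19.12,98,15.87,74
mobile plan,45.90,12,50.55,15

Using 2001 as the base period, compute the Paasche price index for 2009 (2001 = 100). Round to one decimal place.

Paasche price index uses current-period quantities as weights.
ΣP(2009)·Q(2009) = 2.95×359 + 3.31×109 + 15.87×74 + 50.55×15 = 1059.05 + 360.79 + 1174.38 + 758.25 = 3352.47
ΣP(2001)·Q(2009) = 2.58×359 + 4.51×109 + 19.12×74 + 45.90×15 = 926.22 + 491.59 + 1414.88 + 688.5 = 3521.19
Index = 3352.47 / 3521.19 × 100 = 95.2084

95.2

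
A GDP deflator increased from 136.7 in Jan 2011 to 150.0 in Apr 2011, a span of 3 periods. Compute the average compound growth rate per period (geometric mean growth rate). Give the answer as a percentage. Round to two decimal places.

3.14%

Growth factor = (150.0/136.7)^(1/3) = (1.097293)^(1/3) = 1.031433
Growth rate = 1.031433 − 1 = 0.031433 = 3.1433%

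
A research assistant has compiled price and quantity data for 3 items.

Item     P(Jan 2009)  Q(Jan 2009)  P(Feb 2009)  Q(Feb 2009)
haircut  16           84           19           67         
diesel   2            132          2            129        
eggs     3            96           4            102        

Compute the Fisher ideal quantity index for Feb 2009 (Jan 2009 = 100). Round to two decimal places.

Laspeyres component (base-period weights):
ΣP(Jan 2009)Q(Feb 2009) = 16×67 + 2×129 + 3×102 = 1072 + 258 + 306 = 1636
ΣP(Jan 2009)Q(Jan 2009) = 16×84 + 2×132 + 3×96 = 1344 + 264 + 288 = 1896
L = 1636 / 1896 × 100 = 86.2869
Paasche component (current-period weights):
ΣP(Feb 2009)Q(Feb 2009) = 19×67 + 2×129 + 4×102 = 1273 + 258 + 408 = 1939
ΣP(Feb 2009)Q(Jan 2009) = 19×84 + 2×132 + 4×96 = 1596 + 264 + 384 = 2244
P = 1939 / 2244 × 100 = 86.4082
Fisher = √(L × P) = √(86.2869 × 86.4082) = 86.3475

86.35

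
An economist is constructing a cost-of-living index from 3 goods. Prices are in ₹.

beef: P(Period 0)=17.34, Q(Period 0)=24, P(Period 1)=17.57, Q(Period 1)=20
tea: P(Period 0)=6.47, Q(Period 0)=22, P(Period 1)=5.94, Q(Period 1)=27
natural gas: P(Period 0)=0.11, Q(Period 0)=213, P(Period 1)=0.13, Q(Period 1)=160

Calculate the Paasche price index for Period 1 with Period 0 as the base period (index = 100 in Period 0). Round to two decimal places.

Paasche price index uses current-period quantities as weights.
ΣP(Period 1)·Q(Period 1) = 17.57×20 + 5.94×27 + 0.13×160 = 351.4 + 160.38 + 20.8 = 532.58
ΣP(Period 0)·Q(Period 1) = 17.34×20 + 6.47×27 + 0.11×160 = 346.8 + 174.69 + 17.6 = 539.09
Index = 532.58 / 539.09 × 100 = 98.7924

98.79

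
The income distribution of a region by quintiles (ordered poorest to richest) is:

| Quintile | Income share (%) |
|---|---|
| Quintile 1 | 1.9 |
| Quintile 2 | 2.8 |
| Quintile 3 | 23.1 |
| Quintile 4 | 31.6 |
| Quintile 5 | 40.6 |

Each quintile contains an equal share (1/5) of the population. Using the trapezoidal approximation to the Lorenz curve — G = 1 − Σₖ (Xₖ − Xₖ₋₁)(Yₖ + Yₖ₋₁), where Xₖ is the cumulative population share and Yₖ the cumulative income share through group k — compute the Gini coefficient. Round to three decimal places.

Cumulative income shares Yₖ: 0.0190, 0.0470, 0.2780, 0.5940, 1.0000
Σ (Xₖ−Xₖ₋₁)(Yₖ+Yₖ₋₁) = (1/5)(0.0190+0.0000) + (1/5)(0.0470+0.0190) + (1/5)(0.2780+0.0470) + (1/5)(0.5940+0.2780) + (1/5)(1.0000+0.5940)
  = 0.0038 + 0.0132 + 0.0650 + 0.1744 + 0.3188 = 0.5752
G = 1 − 0.5752 = 0.4248

0.425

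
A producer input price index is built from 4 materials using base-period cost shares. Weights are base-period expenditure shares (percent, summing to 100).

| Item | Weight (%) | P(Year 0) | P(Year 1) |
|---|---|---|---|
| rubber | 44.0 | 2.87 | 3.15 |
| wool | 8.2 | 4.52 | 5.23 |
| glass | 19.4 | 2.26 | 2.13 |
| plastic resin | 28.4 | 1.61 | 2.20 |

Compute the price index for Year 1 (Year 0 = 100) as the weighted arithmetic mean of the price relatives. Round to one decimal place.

114.9

rubber: 44.0 × (3.15/2.87) = 44.0 × 1.097561 = 48.2927
wool: 8.2 × (5.23/4.52) = 8.2 × 1.157080 = 9.4881
glass: 19.4 × (2.13/2.26) = 19.4 × 0.942478 = 18.2841
plastic resin: 28.4 × (2.20/1.61) = 28.4 × 1.366460 = 38.8075
Index = Σ wᵢ·(p₁ᵢ/p₀ᵢ) = 48.2927 + 9.4881 + 18.2841 + 38.8075 = 114.8723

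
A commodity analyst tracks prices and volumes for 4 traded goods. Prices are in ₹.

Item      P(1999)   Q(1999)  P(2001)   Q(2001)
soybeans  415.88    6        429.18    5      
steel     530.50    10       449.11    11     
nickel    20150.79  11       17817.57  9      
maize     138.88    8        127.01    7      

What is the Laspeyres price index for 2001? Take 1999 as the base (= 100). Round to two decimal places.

Laspeyres price index uses base-period quantities as weights.
ΣP(2001)·Q(1999) = 429.18×6 + 449.11×10 + 17817.57×11 + 127.01×8 = 2575.08 + 4491.1 + 195993.27 + 1016.08 = 204075.53
ΣP(1999)·Q(1999) = 415.88×6 + 530.50×10 + 20150.79×11 + 138.88×8 = 2495.28 + 5305 + 221658.69 + 1111.04 = 230570.01
Index = 204075.53 / 230570.01 × 100 = 88.5091

88.51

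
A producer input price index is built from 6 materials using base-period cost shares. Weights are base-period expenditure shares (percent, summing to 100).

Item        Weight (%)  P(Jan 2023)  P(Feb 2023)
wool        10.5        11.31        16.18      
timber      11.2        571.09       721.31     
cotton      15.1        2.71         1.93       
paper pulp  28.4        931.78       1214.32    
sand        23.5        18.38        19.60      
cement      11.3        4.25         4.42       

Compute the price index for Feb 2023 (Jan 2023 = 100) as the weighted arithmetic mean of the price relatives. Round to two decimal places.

wool: 10.5 × (16.18/11.31) = 10.5 × 1.430592 = 15.0212
timber: 11.2 × (721.31/571.09) = 11.2 × 1.263041 = 14.1461
cotton: 15.1 × (1.93/2.71) = 15.1 × 0.712177 = 10.7539
paper pulp: 28.4 × (1214.32/931.78) = 28.4 × 1.303226 = 37.0116
sand: 23.5 × (19.60/18.38) = 23.5 × 1.066376 = 25.0598
cement: 11.3 × (4.42/4.25) = 11.3 × 1.040000 = 11.7520
Index = Σ wᵢ·(p₁ᵢ/p₀ᵢ) = 15.0212 + 14.1461 + 10.7539 + 37.0116 + 25.0598 + 11.7520 = 113.7446

113.74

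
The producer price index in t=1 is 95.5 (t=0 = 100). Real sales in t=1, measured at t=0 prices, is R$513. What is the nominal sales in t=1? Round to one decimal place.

Nominal = Real × (Index/100) = 513 × (95.5/100)
        = 513 × 0.955 = 489.9150

489.9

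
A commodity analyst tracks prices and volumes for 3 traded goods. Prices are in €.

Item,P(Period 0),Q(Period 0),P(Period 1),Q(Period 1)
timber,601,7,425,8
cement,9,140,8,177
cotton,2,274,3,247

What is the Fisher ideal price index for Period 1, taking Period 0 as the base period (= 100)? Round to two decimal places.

81.17

Laspeyres component (base-period weights):
ΣP(Period 1)Q(Period 0) = 425×7 + 8×140 + 3×274 = 2975 + 1120 + 822 = 4917
ΣP(Period 0)Q(Period 0) = 601×7 + 9×140 + 2×274 = 4207 + 1260 + 548 = 6015
L = 4917 / 6015 × 100 = 81.7456
Paasche component (current-period weights):
ΣP(Period 1)Q(Period 1) = 425×8 + 8×177 + 3×247 = 3400 + 1416 + 741 = 5557
ΣP(Period 0)Q(Period 1) = 601×8 + 9×177 + 2×247 = 4808 + 1593 + 494 = 6895
P = 5557 / 6895 × 100 = 80.5946
Fisher = √(L × P) = √(81.7456 × 80.5946) = 81.1681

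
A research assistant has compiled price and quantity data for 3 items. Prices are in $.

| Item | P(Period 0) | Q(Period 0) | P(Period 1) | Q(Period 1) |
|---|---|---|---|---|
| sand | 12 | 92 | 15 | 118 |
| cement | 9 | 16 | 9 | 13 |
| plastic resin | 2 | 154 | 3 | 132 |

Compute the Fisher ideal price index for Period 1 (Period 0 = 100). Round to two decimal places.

127.34

Laspeyres component (base-period weights):
ΣP(Period 1)Q(Period 0) = 15×92 + 9×16 + 3×154 = 1380 + 144 + 462 = 1986
ΣP(Period 0)Q(Period 0) = 12×92 + 9×16 + 2×154 = 1104 + 144 + 308 = 1556
L = 1986 / 1556 × 100 = 127.6350
Paasche component (current-period weights):
ΣP(Period 1)Q(Period 1) = 15×118 + 9×13 + 3×132 = 1770 + 117 + 396 = 2283
ΣP(Period 0)Q(Period 1) = 12×118 + 9×13 + 2×132 = 1416 + 117 + 264 = 1797
P = 2283 / 1797 × 100 = 127.0451
Fisher = √(L × P) = √(127.6350 × 127.0451) = 127.3397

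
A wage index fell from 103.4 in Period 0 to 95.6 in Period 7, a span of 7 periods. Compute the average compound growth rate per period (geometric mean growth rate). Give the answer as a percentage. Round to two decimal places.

Growth factor = (95.6/103.4)^(1/7) = (0.924565)^(1/7) = 0.988858
Growth rate = 0.988858 − 1 = -0.011142 = -1.1142%

-1.11%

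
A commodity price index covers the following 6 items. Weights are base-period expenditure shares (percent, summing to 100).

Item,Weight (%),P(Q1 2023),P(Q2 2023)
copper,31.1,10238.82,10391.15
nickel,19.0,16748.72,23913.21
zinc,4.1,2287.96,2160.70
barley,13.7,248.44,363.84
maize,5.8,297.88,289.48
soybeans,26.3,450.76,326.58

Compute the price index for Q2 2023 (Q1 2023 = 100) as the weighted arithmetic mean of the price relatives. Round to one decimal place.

107.3

copper: 31.1 × (10391.15/10238.82) = 31.1 × 1.014878 = 31.5627
nickel: 19.0 × (23913.21/16748.72) = 19.0 × 1.427763 = 27.1275
zinc: 4.1 × (2160.70/2287.96) = 4.1 × 0.944378 = 3.8720
barley: 13.7 × (363.84/248.44) = 13.7 × 1.464498 = 20.0636
maize: 5.8 × (289.48/297.88) = 5.8 × 0.971801 = 5.6364
soybeans: 26.3 × (326.58/450.76) = 26.3 × 0.724510 = 19.0546
Index = Σ wᵢ·(p₁ᵢ/p₀ᵢ) = 31.5627 + 27.1275 + 3.8720 + 20.0636 + 5.6364 + 19.0546 = 107.3168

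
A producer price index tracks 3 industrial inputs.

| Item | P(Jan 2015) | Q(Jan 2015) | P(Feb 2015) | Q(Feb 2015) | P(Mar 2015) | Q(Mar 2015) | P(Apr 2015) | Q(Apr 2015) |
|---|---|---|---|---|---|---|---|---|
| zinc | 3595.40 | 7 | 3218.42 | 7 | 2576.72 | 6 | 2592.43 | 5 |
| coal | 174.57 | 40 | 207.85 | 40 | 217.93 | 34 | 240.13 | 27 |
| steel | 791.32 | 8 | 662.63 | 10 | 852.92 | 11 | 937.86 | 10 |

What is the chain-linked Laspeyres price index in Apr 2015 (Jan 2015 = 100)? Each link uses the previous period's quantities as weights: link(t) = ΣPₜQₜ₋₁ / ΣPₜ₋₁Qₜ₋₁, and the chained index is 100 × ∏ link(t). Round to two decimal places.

Link Jan 2015→Feb 2015:
ΣP(Feb 2015)Q(Jan 2015) = 3218.42×7 + 207.85×40 + 662.63×8 = 22528.94 + 8314 + 5301.04 = 36143.98
ΣP(Jan 2015)Q(Jan 2015) = 3595.40×7 + 174.57×40 + 791.32×8 = 25167.8 + 6982.8 + 6330.56 = 38481.16
link = 36143.98/38481.16 = 0.939264
Link Feb 2015→Mar 2015:
ΣP(Mar 2015)Q(Feb 2015) = 2576.72×7 + 217.93×40 + 852.92×10 = 18037.04 + 8717.2 + 8529.2 = 35283.44
ΣP(Feb 2015)Q(Feb 2015) = 3218.42×7 + 207.85×40 + 662.63×10 = 22528.94 + 8314 + 6626.3 = 37469.24
link = 35283.44/37469.24 = 0.941664
Link Mar 2015→Apr 2015:
ΣP(Apr 2015)Q(Mar 2015) = 2592.43×6 + 240.13×34 + 937.86×11 = 15554.58 + 8164.42 + 10316.46 = 34035.46
ΣP(Mar 2015)Q(Mar 2015) = 2576.72×6 + 217.93×34 + 852.92×11 = 15460.32 + 7409.62 + 9382.12 = 32252.06
link = 34035.46/32252.06 = 1.055296
Chained index = 100 × 0.939264 × 0.941664 × 1.055296 = 93.3379

93.34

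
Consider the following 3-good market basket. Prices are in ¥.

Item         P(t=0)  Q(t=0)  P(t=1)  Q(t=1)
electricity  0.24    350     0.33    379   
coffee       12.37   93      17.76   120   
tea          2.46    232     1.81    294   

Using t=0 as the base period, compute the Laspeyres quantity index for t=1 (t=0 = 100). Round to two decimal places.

Laspeyres quantity index uses base-period prices as weights.
ΣP(t=0)·Q(t=1) = 0.24×379 + 12.37×120 + 2.46×294 = 90.96 + 1484.4 + 723.24 = 2298.6
ΣP(t=0)·Q(t=0) = 0.24×350 + 12.37×93 + 2.46×232 = 84 + 1150.41 + 570.72 = 1805.13
Index = 2298.6 / 1805.13 × 100 = 127.3371

127.34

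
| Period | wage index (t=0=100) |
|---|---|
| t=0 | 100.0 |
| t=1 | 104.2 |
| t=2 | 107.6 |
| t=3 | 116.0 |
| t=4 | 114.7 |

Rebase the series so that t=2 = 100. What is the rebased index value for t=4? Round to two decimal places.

106.60

Rebased(t=4) = 114.7 / 107.6 × 100 = 106.5985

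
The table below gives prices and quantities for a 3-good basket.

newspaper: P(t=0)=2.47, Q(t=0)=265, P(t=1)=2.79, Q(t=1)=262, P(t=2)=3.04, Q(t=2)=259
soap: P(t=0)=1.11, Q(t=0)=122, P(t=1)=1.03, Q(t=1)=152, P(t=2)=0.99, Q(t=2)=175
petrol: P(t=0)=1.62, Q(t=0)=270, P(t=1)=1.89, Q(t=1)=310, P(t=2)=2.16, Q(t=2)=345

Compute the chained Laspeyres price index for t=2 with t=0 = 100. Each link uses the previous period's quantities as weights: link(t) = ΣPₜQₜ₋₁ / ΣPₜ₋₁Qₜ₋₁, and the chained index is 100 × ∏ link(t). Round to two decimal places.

122.94

Link t=0→t=1:
ΣP(t=1)Q(t=0) = 2.79×265 + 1.03×122 + 1.89×270 = 739.35 + 125.66 + 510.3 = 1375.31
ΣP(t=0)Q(t=0) = 2.47×265 + 1.11×122 + 1.62×270 = 654.55 + 135.42 + 437.4 = 1227.37
link = 1375.31/1227.37 = 1.120534
Link t=1→t=2:
ΣP(t=2)Q(t=1) = 3.04×262 + 0.99×152 + 2.16×310 = 796.48 + 150.48 + 669.6 = 1616.56
ΣP(t=1)Q(t=1) = 2.79×262 + 1.03×152 + 1.89×310 = 730.98 + 156.56 + 585.9 = 1473.44
link = 1616.56/1473.44 = 1.097133
Chained index = 100 × 1.120534 × 1.097133 = 122.9375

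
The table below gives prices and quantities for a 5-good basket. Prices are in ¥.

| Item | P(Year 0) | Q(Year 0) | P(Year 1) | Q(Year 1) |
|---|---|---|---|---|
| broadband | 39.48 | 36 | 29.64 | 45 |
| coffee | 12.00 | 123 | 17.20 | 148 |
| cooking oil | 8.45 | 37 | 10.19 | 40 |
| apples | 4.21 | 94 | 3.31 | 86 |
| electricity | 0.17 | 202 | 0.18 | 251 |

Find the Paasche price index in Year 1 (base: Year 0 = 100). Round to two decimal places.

Paasche price index uses current-period quantities as weights.
ΣP(Year 1)·Q(Year 1) = 29.64×45 + 17.20×148 + 10.19×40 + 3.31×86 + 0.18×251 = 1333.8 + 2545.6 + 407.6 + 284.66 + 45.18 = 4616.84
ΣP(Year 0)·Q(Year 1) = 39.48×45 + 12.00×148 + 8.45×40 + 4.21×86 + 0.17×251 = 1776.6 + 1776 + 338 + 362.06 + 42.67 = 4295.33
Index = 4616.84 / 4295.33 × 100 = 107.4851

107.49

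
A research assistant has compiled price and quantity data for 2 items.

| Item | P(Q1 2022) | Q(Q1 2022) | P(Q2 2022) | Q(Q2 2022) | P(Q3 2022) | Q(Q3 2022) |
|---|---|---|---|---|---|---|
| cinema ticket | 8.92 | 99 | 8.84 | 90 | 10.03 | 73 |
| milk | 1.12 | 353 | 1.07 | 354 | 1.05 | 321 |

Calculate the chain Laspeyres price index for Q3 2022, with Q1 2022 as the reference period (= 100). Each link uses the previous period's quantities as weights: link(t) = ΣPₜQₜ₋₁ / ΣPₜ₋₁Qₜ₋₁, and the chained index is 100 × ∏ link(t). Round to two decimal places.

Link Q1 2022→Q2 2022:
ΣP(Q2 2022)Q(Q1 2022) = 8.84×99 + 1.07×353 = 875.16 + 377.71 = 1252.87
ΣP(Q1 2022)Q(Q1 2022) = 8.92×99 + 1.12×353 = 883.08 + 395.36 = 1278.44
link = 1252.87/1278.44 = 0.979999
Link Q2 2022→Q3 2022:
ΣP(Q3 2022)Q(Q2 2022) = 10.03×90 + 1.05×354 = 902.7 + 371.7 = 1274.4
ΣP(Q2 2022)Q(Q2 2022) = 8.84×90 + 1.07×354 = 795.6 + 378.78 = 1174.38
link = 1274.4/1174.38 = 1.085168
Chained index = 100 × 0.979999 × 1.085168 = 106.3464

106.35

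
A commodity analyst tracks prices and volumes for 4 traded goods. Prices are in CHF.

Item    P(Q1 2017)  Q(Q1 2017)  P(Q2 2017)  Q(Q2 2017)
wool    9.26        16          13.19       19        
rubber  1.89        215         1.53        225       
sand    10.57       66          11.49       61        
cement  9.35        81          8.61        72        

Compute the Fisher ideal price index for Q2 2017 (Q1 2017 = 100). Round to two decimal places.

Laspeyres component (base-period weights):
ΣP(Q2 2017)Q(Q1 2017) = 13.19×16 + 1.53×215 + 11.49×66 + 8.61×81 = 211.04 + 328.95 + 758.34 + 697.41 = 1995.74
ΣP(Q1 2017)Q(Q1 2017) = 9.26×16 + 1.89×215 + 10.57×66 + 9.35×81 = 148.16 + 406.35 + 697.62 + 757.35 = 2009.48
L = 1995.74 / 2009.48 × 100 = 99.3162
Paasche component (current-period weights):
ΣP(Q2 2017)Q(Q2 2017) = 13.19×19 + 1.53×225 + 11.49×61 + 8.61×72 = 250.61 + 344.25 + 700.89 + 619.92 = 1915.67
ΣP(Q1 2017)Q(Q2 2017) = 9.26×19 + 1.89×225 + 10.57×61 + 9.35×72 = 175.94 + 425.25 + 644.77 + 673.2 = 1919.16
P = 1915.67 / 1919.16 × 100 = 99.8181
Fisher = √(L × P) = √(99.3162 × 99.8181) = 99.5669

99.57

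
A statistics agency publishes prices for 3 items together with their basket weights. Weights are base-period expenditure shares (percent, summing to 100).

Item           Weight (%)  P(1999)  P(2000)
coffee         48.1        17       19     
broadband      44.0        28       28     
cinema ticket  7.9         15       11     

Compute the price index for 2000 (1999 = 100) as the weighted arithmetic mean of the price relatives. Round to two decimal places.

coffee: 48.1 × (19/17) = 48.1 × 1.117647 = 53.7588
broadband: 44.0 × (28/28) = 44.0 × 1.000000 = 44.0000
cinema ticket: 7.9 × (11/15) = 7.9 × 0.733333 = 5.7933
Index = Σ wᵢ·(p₁ᵢ/p₀ᵢ) = 53.7588 + 44.0000 + 5.7933 = 103.5522

103.55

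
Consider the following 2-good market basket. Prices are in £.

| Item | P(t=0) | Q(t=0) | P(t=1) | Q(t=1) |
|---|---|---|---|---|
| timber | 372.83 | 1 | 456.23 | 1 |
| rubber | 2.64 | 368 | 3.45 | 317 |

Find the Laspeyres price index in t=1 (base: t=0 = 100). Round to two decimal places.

128.38

Laspeyres price index uses base-period quantities as weights.
ΣP(t=1)·Q(t=0) = 456.23×1 + 3.45×368 = 456.23 + 1269.6 = 1725.83
ΣP(t=0)·Q(t=0) = 372.83×1 + 2.64×368 = 372.83 + 971.52 = 1344.35
Index = 1725.83 / 1344.35 × 100 = 128.3765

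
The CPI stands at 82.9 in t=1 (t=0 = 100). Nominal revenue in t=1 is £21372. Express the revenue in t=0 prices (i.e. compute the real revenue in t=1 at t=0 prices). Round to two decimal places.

25780.46

Real = Nominal ÷ (Index/100) = 21372 ÷ (82.9/100)
     = 21372 ÷ 0.829 = 25780.4584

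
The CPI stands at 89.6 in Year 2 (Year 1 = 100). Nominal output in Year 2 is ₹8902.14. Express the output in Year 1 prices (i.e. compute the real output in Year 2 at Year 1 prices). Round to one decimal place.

Real = Nominal ÷ (Index/100) = 8902.14 ÷ (89.6/100)
     = 8902.14 ÷ 0.896 = 9935.4241

9935.4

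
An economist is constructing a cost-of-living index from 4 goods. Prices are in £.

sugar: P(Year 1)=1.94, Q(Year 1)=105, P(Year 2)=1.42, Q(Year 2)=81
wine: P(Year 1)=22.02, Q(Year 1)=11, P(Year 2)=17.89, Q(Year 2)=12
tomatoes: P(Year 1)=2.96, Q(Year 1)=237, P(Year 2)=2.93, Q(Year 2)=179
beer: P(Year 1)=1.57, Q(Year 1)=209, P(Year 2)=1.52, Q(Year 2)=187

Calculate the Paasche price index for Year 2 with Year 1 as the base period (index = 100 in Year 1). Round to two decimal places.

91.45

Paasche price index uses current-period quantities as weights.
ΣP(Year 2)·Q(Year 2) = 1.42×81 + 17.89×12 + 2.93×179 + 1.52×187 = 115.02 + 214.68 + 524.47 + 284.24 = 1138.41
ΣP(Year 1)·Q(Year 2) = 1.94×81 + 22.02×12 + 2.96×179 + 1.57×187 = 157.14 + 264.24 + 529.84 + 293.59 = 1244.81
Index = 1138.41 / 1244.81 × 100 = 91.4525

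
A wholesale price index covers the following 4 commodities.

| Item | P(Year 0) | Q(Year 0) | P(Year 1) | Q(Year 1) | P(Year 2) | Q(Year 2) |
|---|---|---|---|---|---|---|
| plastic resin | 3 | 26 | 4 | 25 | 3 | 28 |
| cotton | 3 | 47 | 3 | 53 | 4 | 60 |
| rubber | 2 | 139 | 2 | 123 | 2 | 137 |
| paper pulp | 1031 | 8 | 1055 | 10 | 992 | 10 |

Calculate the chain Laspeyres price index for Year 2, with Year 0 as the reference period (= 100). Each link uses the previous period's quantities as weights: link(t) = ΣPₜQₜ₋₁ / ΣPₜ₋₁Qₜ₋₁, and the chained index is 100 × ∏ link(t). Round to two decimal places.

96.91

Link Year 0→Year 1:
ΣP(Year 1)Q(Year 0) = 4×26 + 3×47 + 2×139 + 1055×8 = 104 + 141 + 278 + 8440 = 8963
ΣP(Year 0)Q(Year 0) = 3×26 + 3×47 + 2×139 + 1031×8 = 78 + 141 + 278 + 8248 = 8745
link = 8963/8745 = 1.024929
Link Year 1→Year 2:
ΣP(Year 2)Q(Year 1) = 3×25 + 4×53 + 2×123 + 992×10 = 75 + 212 + 246 + 9920 = 10453
ΣP(Year 1)Q(Year 1) = 4×25 + 3×53 + 2×123 + 1055×10 = 100 + 159 + 246 + 10550 = 11055
link = 10453/11055 = 0.945545
Chained index = 100 × 1.024929 × 0.945545 = 96.9116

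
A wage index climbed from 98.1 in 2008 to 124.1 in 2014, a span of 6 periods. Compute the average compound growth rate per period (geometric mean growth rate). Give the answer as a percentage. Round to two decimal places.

Growth factor = (124.1/98.1)^(1/6) = (1.265036)^(1/6) = 1.039961
Growth rate = 1.039961 − 1 = 0.039961 = 3.9961%

4.00%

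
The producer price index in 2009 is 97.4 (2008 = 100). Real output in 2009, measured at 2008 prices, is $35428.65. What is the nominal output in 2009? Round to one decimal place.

Nominal = Real × (Index/100) = 35428.65 × (97.4/100)
        = 35428.65 × 0.974 = 34507.5051

34507.5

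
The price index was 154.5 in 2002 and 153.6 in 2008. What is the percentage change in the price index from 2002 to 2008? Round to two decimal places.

-0.58%

Change = (153.6 − 154.5) / 154.5 × 100
       = -0.9 / 154.5 × 100 = -0.5825%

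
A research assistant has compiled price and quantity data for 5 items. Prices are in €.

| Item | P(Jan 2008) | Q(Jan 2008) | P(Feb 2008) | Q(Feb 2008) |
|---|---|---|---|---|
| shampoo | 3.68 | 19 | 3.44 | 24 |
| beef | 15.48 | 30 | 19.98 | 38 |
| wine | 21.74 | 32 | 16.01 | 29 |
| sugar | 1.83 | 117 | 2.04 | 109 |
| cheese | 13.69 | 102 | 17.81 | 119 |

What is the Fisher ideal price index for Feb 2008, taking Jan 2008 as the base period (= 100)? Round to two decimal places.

115.06

Laspeyres component (base-period weights):
ΣP(Feb 2008)Q(Jan 2008) = 3.44×19 + 19.98×30 + 16.01×32 + 2.04×117 + 17.81×102 = 65.36 + 599.4 + 512.32 + 238.68 + 1816.62 = 3232.38
ΣP(Jan 2008)Q(Jan 2008) = 3.68×19 + 15.48×30 + 21.74×32 + 1.83×117 + 13.69×102 = 69.92 + 464.4 + 695.68 + 214.11 + 1396.38 = 2840.49
L = 3232.38 / 2840.49 × 100 = 113.7966
Paasche component (current-period weights):
ΣP(Feb 2008)Q(Feb 2008) = 3.44×24 + 19.98×38 + 16.01×29 + 2.04×109 + 17.81×119 = 82.56 + 759.24 + 464.29 + 222.36 + 2119.39 = 3647.84
ΣP(Jan 2008)Q(Feb 2008) = 3.68×24 + 15.48×38 + 21.74×29 + 1.83×109 + 13.69×119 = 88.32 + 588.24 + 630.46 + 199.47 + 1629.11 = 3135.6
P = 3647.84 / 3135.6 × 100 = 116.3363
Fisher = √(L × P) = √(113.7966 × 116.3363) = 115.0594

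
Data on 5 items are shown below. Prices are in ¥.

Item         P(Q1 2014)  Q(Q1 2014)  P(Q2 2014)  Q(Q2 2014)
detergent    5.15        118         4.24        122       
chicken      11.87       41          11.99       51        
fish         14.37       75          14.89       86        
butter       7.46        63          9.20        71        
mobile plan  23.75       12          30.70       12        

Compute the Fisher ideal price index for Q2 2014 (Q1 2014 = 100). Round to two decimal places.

Laspeyres component (base-period weights):
ΣP(Q2 2014)Q(Q1 2014) = 4.24×118 + 11.99×41 + 14.89×75 + 9.20×63 + 30.70×12 = 500.32 + 491.59 + 1116.75 + 579.6 + 368.4 = 3056.66
ΣP(Q1 2014)Q(Q1 2014) = 5.15×118 + 11.87×41 + 14.37×75 + 7.46×63 + 23.75×12 = 607.7 + 486.67 + 1077.75 + 469.98 + 285 = 2927.1
L = 3056.66 / 2927.1 × 100 = 104.4262
Paasche component (current-period weights):
ΣP(Q2 2014)Q(Q2 2014) = 4.24×122 + 11.99×51 + 14.89×86 + 9.20×71 + 30.70×12 = 517.28 + 611.49 + 1280.54 + 653.2 + 368.4 = 3430.91
ΣP(Q1 2014)Q(Q2 2014) = 5.15×122 + 11.87×51 + 14.37×86 + 7.46×71 + 23.75×12 = 628.3 + 605.37 + 1235.82 + 529.66 + 285 = 3284.15
P = 3430.91 / 3284.15 × 100 = 104.4687
Fisher = √(L × P) = √(104.4262 × 104.4687) = 104.4475

104.45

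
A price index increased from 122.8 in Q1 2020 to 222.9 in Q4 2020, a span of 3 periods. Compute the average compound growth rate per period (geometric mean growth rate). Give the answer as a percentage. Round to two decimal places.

Growth factor = (222.9/122.8)^(1/3) = (1.815147)^(1/3) = 1.219843
Growth rate = 1.219843 − 1 = 0.219843 = 21.9843%

21.98%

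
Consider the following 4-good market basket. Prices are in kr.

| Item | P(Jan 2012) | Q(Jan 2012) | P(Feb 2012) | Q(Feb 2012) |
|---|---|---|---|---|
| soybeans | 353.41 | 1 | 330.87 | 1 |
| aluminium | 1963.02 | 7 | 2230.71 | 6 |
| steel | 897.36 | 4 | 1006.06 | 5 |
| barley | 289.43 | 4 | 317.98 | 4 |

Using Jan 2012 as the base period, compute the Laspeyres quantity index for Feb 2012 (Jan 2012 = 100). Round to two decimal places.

Laspeyres quantity index uses base-period prices as weights.
ΣP(Jan 2012)·Q(Feb 2012) = 353.41×1 + 1963.02×6 + 897.36×5 + 289.43×4 = 353.41 + 11778.12 + 4486.8 + 1157.72 = 17776.05
ΣP(Jan 2012)·Q(Jan 2012) = 353.41×1 + 1963.02×7 + 897.36×4 + 289.43×4 = 353.41 + 13741.14 + 3589.44 + 1157.72 = 18841.71
Index = 17776.05 / 18841.71 × 100 = 94.3441

94.34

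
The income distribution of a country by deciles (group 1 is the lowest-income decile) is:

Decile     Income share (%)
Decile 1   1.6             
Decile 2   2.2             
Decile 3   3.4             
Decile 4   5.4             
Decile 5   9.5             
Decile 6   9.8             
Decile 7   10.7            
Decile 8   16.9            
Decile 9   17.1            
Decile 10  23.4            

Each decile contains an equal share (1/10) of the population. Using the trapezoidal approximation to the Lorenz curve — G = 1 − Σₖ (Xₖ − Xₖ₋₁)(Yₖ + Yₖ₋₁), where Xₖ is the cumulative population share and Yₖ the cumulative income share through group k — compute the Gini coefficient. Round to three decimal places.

0.384

Cumulative income shares Yₖ: 0.0160, 0.0380, 0.0720, 0.1260, 0.2210, 0.3190, 0.4260, 0.5950, 0.7660, 1.0000
Σ (Xₖ−Xₖ₋₁)(Yₖ+Yₖ₋₁) = (1/10)(0.0160+0.0000) + (1/10)(0.0380+0.0160) + (1/10)(0.0720+0.0380) + (1/10)(0.1260+0.0720) + (1/10)(0.2210+0.1260) + (1/10)(0.3190+0.2210) + (1/10)(0.4260+0.3190) + (1/10)(0.5950+0.4260) + (1/10)(0.7660+0.5950) + (1/10)(1.0000+0.7660)
  = 0.0016 + 0.0054 + 0.0110 + 0.0198 + 0.0347 + 0.0540 + 0.0745 + 0.1021 + 0.1361 + 0.1766 = 0.6158
G = 1 − 0.6158 = 0.3842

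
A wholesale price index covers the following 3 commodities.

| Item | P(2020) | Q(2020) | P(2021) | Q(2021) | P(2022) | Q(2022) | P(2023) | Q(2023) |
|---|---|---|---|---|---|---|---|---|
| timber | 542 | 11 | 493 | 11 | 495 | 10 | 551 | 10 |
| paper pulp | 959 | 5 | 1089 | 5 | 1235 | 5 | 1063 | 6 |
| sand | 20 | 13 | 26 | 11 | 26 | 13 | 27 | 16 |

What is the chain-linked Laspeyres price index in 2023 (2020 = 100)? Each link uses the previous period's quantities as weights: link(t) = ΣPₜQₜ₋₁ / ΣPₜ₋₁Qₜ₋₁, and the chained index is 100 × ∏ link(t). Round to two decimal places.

105.85

Link 2020→2021:
ΣP(2021)Q(2020) = 493×11 + 1089×5 + 26×13 = 5423 + 5445 + 338 = 11206
ΣP(2020)Q(2020) = 542×11 + 959×5 + 20×13 = 5962 + 4795 + 260 = 11017
link = 11206/11017 = 1.017155
Link 2021→2022:
ΣP(2022)Q(2021) = 495×11 + 1235×5 + 26×11 = 5445 + 6175 + 286 = 11906
ΣP(2021)Q(2021) = 493×11 + 1089×5 + 26×11 = 5423 + 5445 + 286 = 11154
link = 11906/11154 = 1.067420
Link 2022→2023:
ΣP(2023)Q(2022) = 551×10 + 1063×5 + 27×13 = 5510 + 5315 + 351 = 11176
ΣP(2022)Q(2022) = 495×10 + 1235×5 + 26×13 = 4950 + 6175 + 338 = 11463
link = 11176/11463 = 0.974963
Chained index = 100 × 1.017155 × 1.067420 × 0.974963 = 105.8548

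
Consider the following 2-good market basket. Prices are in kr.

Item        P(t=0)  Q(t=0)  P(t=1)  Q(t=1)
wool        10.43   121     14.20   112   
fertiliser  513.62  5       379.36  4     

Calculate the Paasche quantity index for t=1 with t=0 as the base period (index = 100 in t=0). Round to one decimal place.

86.0

Paasche quantity index uses current-period prices as weights.
ΣP(t=1)·Q(t=1) = 14.20×112 + 379.36×4 = 1590.4 + 1517.44 = 3107.84
ΣP(t=1)·Q(t=0) = 14.20×121 + 379.36×5 = 1718.2 + 1896.8 = 3615
Index = 3107.84 / 3615 × 100 = 85.9707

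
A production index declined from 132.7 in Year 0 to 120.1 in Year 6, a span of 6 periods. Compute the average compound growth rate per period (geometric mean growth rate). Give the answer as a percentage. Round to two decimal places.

-1.65%

Growth factor = (120.1/132.7)^(1/6) = (0.905049)^(1/6) = 0.983510
Growth rate = 0.983510 − 1 = -0.016490 = -1.6490%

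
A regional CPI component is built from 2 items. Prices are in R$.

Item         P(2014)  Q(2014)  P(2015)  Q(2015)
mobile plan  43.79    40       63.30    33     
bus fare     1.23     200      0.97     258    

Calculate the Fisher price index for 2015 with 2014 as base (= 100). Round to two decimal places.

134.58

Laspeyres component (base-period weights):
ΣP(2015)Q(2014) = 63.30×40 + 0.97×200 = 2532 + 194 = 2726
ΣP(2014)Q(2014) = 43.79×40 + 1.23×200 = 1751.6 + 246 = 1997.6
L = 2726 / 1997.6 × 100 = 136.4638
Paasche component (current-period weights):
ΣP(2015)Q(2015) = 63.30×33 + 0.97×258 = 2088.9 + 250.26 = 2339.16
ΣP(2014)Q(2015) = 43.79×33 + 1.23×258 = 1445.07 + 317.34 = 1762.41
P = 2339.16 / 1762.41 × 100 = 132.7251
Fisher = √(L × P) = √(136.4638 × 132.7251) = 134.5814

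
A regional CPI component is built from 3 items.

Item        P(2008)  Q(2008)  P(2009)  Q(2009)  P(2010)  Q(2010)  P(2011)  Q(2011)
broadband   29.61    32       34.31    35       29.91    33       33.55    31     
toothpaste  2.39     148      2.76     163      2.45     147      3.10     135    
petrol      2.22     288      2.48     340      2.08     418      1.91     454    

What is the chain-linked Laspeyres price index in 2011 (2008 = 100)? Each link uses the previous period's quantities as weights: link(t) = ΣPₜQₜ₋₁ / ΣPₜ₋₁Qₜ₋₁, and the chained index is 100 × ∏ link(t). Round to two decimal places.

105.25

Link 2008→2009:
ΣP(2009)Q(2008) = 34.31×32 + 2.76×148 + 2.48×288 = 1097.92 + 408.48 + 714.24 = 2220.64
ΣP(2008)Q(2008) = 29.61×32 + 2.39×148 + 2.22×288 = 947.52 + 353.72 + 639.36 = 1940.6
link = 2220.64/1940.6 = 1.144306
Link 2009→2010:
ΣP(2010)Q(2009) = 29.91×35 + 2.45×163 + 2.08×340 = 1046.85 + 399.35 + 707.2 = 2153.4
ΣP(2009)Q(2009) = 34.31×35 + 2.76×163 + 2.48×340 = 1200.85 + 449.88 + 843.2 = 2493.93
link = 2153.4/2493.93 = 0.863456
Link 2010→2011:
ΣP(2011)Q(2010) = 33.55×33 + 3.10×147 + 1.91×418 = 1107.15 + 455.7 + 798.38 = 2361.23
ΣP(2010)Q(2010) = 29.91×33 + 2.45×147 + 2.08×418 = 987.03 + 360.15 + 869.44 = 2216.62
link = 2361.23/2216.62 = 1.065239
Chained index = 100 × 1.144306 × 0.863456 × 1.065239 = 105.2518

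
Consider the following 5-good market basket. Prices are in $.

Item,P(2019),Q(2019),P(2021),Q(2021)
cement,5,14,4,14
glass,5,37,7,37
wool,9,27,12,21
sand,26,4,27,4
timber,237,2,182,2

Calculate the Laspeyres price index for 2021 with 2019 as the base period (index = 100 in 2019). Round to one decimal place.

Laspeyres price index uses base-period quantities as weights.
ΣP(2021)·Q(2019) = 4×14 + 7×37 + 12×27 + 27×4 + 182×2 = 56 + 259 + 324 + 108 + 364 = 1111
ΣP(2019)·Q(2019) = 5×14 + 5×37 + 9×27 + 26×4 + 237×2 = 70 + 185 + 243 + 104 + 474 = 1076
Index = 1111 / 1076 × 100 = 103.2528

103.3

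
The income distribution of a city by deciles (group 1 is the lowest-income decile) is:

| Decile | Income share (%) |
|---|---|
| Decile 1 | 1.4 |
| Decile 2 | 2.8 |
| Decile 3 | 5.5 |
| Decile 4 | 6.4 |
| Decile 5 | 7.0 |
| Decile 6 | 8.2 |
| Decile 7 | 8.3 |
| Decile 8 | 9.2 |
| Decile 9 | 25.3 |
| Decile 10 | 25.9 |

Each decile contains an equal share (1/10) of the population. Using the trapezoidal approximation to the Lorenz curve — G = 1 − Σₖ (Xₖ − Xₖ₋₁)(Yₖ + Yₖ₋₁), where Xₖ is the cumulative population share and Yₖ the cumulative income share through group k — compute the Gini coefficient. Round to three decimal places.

0.403

Cumulative income shares Yₖ: 0.0140, 0.0420, 0.0970, 0.1610, 0.2310, 0.3130, 0.3960, 0.4880, 0.7410, 1.0000
Σ (Xₖ−Xₖ₋₁)(Yₖ+Yₖ₋₁) = (1/10)(0.0140+0.0000) + (1/10)(0.0420+0.0140) + (1/10)(0.0970+0.0420) + (1/10)(0.1610+0.0970) + (1/10)(0.2310+0.1610) + (1/10)(0.3130+0.2310) + (1/10)(0.3960+0.3130) + (1/10)(0.4880+0.3960) + (1/10)(0.7410+0.4880) + (1/10)(1.0000+0.7410)
  = 0.0014 + 0.0056 + 0.0139 + 0.0258 + 0.0392 + 0.0544 + 0.0709 + 0.0884 + 0.1229 + 0.1741 = 0.5966
G = 1 − 0.5966 = 0.4034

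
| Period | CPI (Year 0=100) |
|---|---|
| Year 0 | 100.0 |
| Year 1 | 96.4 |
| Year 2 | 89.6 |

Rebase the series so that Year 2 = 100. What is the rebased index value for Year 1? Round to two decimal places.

Rebased(Year 1) = 96.4 / 89.6 × 100 = 107.5893

107.59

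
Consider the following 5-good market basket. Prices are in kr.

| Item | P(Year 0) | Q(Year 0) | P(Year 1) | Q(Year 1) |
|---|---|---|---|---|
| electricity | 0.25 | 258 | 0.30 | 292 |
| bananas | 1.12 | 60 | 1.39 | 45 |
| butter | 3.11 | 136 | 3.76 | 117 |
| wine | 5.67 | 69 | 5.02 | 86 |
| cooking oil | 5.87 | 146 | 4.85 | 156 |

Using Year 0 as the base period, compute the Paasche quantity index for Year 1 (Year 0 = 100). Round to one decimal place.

103.0

Paasche quantity index uses current-period prices as weights.
ΣP(Year 1)·Q(Year 1) = 0.30×292 + 1.39×45 + 3.76×117 + 5.02×86 + 4.85×156 = 87.6 + 62.55 + 439.92 + 431.72 + 756.6 = 1778.39
ΣP(Year 1)·Q(Year 0) = 0.30×258 + 1.39×60 + 3.76×136 + 5.02×69 + 4.85×146 = 77.4 + 83.4 + 511.36 + 346.38 + 708.1 = 1726.64
Index = 1778.39 / 1726.64 × 100 = 102.9972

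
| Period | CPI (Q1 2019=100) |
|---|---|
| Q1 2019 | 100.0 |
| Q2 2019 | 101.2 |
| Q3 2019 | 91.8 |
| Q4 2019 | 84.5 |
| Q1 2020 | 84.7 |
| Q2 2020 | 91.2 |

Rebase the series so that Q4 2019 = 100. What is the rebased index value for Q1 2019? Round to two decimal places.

Rebased(Q1 2019) = 100.0 / 84.5 × 100 = 118.3432

118.34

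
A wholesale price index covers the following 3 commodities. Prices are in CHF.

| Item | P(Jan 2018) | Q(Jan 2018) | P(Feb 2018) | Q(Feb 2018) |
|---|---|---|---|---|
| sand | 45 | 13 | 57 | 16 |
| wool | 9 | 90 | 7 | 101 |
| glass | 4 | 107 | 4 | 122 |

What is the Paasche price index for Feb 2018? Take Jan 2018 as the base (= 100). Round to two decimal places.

99.53

Paasche price index uses current-period quantities as weights.
ΣP(Feb 2018)·Q(Feb 2018) = 57×16 + 7×101 + 4×122 = 912 + 707 + 488 = 2107
ΣP(Jan 2018)·Q(Feb 2018) = 45×16 + 9×101 + 4×122 = 720 + 909 + 488 = 2117
Index = 2107 / 2117 × 100 = 99.5276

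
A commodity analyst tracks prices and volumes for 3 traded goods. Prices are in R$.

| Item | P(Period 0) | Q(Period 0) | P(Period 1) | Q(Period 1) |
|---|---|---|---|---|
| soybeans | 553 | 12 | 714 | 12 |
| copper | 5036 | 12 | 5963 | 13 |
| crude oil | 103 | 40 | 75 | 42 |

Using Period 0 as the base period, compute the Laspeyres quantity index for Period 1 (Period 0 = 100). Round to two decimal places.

107.36

Laspeyres quantity index uses base-period prices as weights.
ΣP(Period 0)·Q(Period 1) = 553×12 + 5036×13 + 103×42 = 6636 + 65468 + 4326 = 76430
ΣP(Period 0)·Q(Period 0) = 553×12 + 5036×12 + 103×40 = 6636 + 60432 + 4120 = 71188
Index = 76430 / 71188 × 100 = 107.3636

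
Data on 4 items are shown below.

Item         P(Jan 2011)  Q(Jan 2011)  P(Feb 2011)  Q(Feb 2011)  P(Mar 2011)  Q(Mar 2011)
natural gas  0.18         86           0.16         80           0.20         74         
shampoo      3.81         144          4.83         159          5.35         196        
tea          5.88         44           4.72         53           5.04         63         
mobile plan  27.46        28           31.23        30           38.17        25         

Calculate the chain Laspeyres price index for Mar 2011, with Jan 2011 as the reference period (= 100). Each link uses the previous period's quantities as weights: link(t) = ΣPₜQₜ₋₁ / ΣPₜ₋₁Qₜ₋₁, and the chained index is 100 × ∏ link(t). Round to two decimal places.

Link Jan 2011→Feb 2011:
ΣP(Feb 2011)Q(Jan 2011) = 0.16×86 + 4.83×144 + 4.72×44 + 31.23×28 = 13.76 + 695.52 + 207.68 + 874.44 = 1791.4
ΣP(Jan 2011)Q(Jan 2011) = 0.18×86 + 3.81×144 + 5.88×44 + 27.46×28 = 15.48 + 548.64 + 258.72 + 768.88 = 1591.72
link = 1791.4/1591.72 = 1.125449
Link Feb 2011→Mar 2011:
ΣP(Mar 2011)Q(Feb 2011) = 0.20×80 + 5.35×159 + 5.04×53 + 38.17×30 = 16 + 850.65 + 267.12 + 1145.1 = 2278.87
ΣP(Feb 2011)Q(Feb 2011) = 0.16×80 + 4.83×159 + 4.72×53 + 31.23×30 = 12.8 + 767.97 + 250.16 + 936.9 = 1967.83
link = 2278.87/1967.83 = 1.158062
Chained index = 100 × 1.125449 × 1.158062 = 130.3340

130.33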